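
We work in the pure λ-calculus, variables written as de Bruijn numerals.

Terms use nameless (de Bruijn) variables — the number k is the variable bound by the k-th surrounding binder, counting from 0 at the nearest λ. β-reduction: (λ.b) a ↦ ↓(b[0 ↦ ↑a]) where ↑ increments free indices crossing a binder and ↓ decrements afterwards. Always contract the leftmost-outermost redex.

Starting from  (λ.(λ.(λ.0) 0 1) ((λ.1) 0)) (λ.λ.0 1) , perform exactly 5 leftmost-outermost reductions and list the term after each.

  start: (λ.(λ.(λ.0) 0 1) ((λ.1) 0)) (λ.λ.0 1)
  →1  (λ.(λ.0) 0 (λ.λ.0 1)) ((λ.λ.λ.0 1) (λ.λ.0 1))
  →2  (λ.0) ((λ.λ.λ.0 1) (λ.λ.0 1)) (λ.λ.0 1)
  →3  (λ.λ.λ.0 1) (λ.λ.0 1) (λ.λ.0 1)
  →4  (λ.λ.0 1) (λ.λ.0 1)
  →5  λ.0 (λ.λ.0 1)

Answer: after 5 steps: λ.0 (λ.λ.0 1)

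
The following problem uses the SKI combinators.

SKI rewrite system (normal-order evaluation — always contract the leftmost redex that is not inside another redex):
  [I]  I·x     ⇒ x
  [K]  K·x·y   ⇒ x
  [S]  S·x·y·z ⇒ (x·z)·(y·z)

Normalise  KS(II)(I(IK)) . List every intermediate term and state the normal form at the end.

  start: KS(II)(I(IK))
  step 1: S(I(IK))
  step 2: S(IK)
  step 3: SK

Answer: normal form = SK  (in 3 steps)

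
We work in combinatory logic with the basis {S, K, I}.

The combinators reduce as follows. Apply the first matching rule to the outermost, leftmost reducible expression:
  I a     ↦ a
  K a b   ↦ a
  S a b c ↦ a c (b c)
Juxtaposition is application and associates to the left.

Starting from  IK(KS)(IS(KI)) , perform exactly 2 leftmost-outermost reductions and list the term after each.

Answer: after 2 steps: KS

Derivation:
  start: IK(KS)(IS(KI))
  step 1: K(KS)(IS(KI))
  step 2: KS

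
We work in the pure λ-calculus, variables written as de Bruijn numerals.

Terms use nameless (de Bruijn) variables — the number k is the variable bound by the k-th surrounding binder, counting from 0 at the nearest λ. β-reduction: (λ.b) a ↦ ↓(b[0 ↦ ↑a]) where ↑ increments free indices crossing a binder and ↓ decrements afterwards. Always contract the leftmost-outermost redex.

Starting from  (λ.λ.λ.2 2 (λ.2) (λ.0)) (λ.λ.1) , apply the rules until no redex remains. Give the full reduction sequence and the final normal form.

  start: (λ.λ.λ.2 2 (λ.2) (λ.0)) (λ.λ.1)
  step 1: λ.λ.(λ.λ.1) (λ.λ.1) (λ.2) (λ.0)
  step 2: λ.λ.(λ.λ.λ.1) (λ.2) (λ.0)
  step 3: λ.λ.(λ.λ.1) (λ.0)
  step 4: λ.λ.λ.λ.0

Answer: normal form = λ.λ.λ.λ.0  (in 4 steps)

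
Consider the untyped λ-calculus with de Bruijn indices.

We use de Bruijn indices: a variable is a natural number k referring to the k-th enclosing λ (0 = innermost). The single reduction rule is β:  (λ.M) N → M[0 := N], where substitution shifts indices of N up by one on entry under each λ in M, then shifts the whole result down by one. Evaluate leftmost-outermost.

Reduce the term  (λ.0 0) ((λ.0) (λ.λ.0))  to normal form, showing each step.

Answer: normal form = λ.0  (in 3 steps)

Reduction:
  start: (λ.0 0) ((λ.0) (λ.λ.0))
  →1  (λ.0) (λ.λ.0) ((λ.0) (λ.λ.0))
  →2  (λ.λ.0) ((λ.0) (λ.λ.0))
  →3  λ.0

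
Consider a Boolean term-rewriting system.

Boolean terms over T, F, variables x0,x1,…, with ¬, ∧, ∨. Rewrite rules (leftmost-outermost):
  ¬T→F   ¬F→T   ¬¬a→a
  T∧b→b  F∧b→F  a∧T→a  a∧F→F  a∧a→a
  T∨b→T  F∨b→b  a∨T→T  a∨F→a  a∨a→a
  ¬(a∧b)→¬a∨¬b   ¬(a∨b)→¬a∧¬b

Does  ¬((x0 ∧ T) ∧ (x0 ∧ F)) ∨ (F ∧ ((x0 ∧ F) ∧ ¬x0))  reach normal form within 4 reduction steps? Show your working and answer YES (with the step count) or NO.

Answer: NO — after 4 steps the term is (¬x0 ∨ ¬(x0 ∧ F)) ∨ (F ∧ ((x0 ∧ F) ∧ ¬x0)), not yet normal

Derivation:
  start: ¬((x0 ∧ T) ∧ (x0 ∧ F)) ∨ (F ∧ ((x0 ∧ F) ∧ ¬x0))
  [1] (¬(x0 ∧ T) ∨ ¬(x0 ∧ F)) ∨ (F ∧ ((x0 ∧ F) ∧ ¬x0))
  [2] ((¬x0 ∨ ¬T) ∨ ¬(x0 ∧ F)) ∨ (F ∧ ((x0 ∧ F) ∧ ¬x0))
  [3] ((¬x0 ∨ F) ∨ ¬(x0 ∧ F)) ∨ (F ∧ ((x0 ∧ F) ∧ ¬x0))
  [4] (¬x0 ∨ ¬(x0 ∧ F)) ∨ (F ∧ ((x0 ∧ F) ∧ ¬x0))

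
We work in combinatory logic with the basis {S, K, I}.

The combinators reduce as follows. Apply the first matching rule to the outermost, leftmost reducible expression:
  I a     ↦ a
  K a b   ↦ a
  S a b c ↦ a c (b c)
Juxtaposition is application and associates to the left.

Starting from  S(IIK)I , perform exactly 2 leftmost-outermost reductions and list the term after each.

Answer: after 2 steps: SKI

Derivation:
  start: S(IIK)I
  →1  S(IK)I
  →2  SKI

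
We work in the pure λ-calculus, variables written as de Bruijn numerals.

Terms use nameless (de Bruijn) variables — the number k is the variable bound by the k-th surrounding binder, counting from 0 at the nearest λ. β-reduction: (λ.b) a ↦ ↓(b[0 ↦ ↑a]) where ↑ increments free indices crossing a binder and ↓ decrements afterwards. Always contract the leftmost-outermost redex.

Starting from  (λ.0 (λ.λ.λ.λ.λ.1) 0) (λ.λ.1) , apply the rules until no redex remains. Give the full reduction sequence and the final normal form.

Answer: normal form = λ.λ.λ.λ.λ.1  (in 3 steps)

Derivation:
  start: (λ.0 (λ.λ.λ.λ.λ.1) 0) (λ.λ.1)
  step 1: (λ.λ.1) (λ.λ.λ.λ.λ.1) (λ.λ.1)
  step 2: (λ.λ.λ.λ.λ.λ.1) (λ.λ.1)
  step 3: λ.λ.λ.λ.λ.1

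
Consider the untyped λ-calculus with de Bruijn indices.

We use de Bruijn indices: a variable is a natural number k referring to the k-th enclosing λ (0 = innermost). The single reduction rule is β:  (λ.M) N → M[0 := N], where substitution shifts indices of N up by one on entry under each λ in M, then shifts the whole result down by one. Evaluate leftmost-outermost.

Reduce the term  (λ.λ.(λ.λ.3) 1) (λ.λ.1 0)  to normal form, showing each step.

  start: (λ.λ.(λ.λ.3) 1) (λ.λ.1 0)
  step 1: λ.(λ.λ.λ.λ.1 0) (λ.λ.1 0)
  step 2: λ.λ.λ.λ.1 0

Answer: normal form = λ.λ.λ.λ.1 0  (in 2 steps)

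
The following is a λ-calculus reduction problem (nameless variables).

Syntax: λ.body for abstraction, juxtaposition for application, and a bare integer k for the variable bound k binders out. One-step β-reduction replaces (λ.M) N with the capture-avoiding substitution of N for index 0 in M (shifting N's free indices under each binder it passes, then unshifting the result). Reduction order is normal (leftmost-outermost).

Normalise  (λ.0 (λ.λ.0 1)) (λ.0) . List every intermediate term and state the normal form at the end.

  start: (λ.0 (λ.λ.0 1)) (λ.0)
  →1  (λ.0) (λ.λ.0 1)
  →2  λ.λ.0 1

Answer: normal form = λ.λ.0 1  (in 2 steps)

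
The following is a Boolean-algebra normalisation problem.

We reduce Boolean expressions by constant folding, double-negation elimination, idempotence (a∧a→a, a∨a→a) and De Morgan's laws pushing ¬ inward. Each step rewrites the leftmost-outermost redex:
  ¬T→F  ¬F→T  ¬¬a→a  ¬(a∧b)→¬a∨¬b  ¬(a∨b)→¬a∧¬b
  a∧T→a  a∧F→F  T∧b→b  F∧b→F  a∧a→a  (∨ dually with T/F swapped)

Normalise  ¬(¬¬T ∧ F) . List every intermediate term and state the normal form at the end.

  start: ¬(¬¬T ∧ F)
  [1] ¬¬¬T ∨ ¬F
  [2] ¬T ∨ ¬F
  [3] F ∨ ¬F
  [4] ¬F
  [5] T

Answer: normal form = T  (in 5 steps)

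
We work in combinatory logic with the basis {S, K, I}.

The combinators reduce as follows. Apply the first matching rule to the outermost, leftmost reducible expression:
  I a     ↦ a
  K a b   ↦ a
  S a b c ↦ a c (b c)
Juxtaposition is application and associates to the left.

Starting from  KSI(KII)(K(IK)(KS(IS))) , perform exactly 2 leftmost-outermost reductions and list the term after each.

Answer: after 2 steps: SI(K(IK)(KS(IS)))

Derivation:
  start: KSI(KII)(K(IK)(KS(IS)))
  [1] S(KII)(K(IK)(KS(IS)))
  [2] SI(K(IK)(KS(IS)))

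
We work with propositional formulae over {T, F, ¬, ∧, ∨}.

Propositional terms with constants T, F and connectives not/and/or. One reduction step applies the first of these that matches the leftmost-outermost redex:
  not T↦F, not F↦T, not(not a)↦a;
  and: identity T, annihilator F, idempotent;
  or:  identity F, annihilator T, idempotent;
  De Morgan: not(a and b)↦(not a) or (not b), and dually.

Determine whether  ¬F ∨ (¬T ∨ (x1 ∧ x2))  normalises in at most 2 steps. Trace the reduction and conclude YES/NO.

  start: ¬F ∨ (¬T ∨ (x1 ∧ x2))
  [1] T ∨ (¬T ∨ (x1 ∧ x2))
  [2] T

Answer: YES — reaches normal form T in 2 ≤ 2 steps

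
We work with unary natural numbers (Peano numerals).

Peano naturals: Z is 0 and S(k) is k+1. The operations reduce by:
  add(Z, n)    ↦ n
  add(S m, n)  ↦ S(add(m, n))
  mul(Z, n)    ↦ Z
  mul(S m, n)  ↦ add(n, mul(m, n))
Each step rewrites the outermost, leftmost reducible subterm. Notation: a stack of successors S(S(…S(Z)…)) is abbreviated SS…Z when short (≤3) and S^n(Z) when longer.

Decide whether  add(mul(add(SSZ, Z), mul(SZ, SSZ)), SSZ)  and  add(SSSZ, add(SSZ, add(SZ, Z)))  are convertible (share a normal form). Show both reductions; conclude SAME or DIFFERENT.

Answer: SAME — A ⇓ S^6(Z), B ⇓ S^6(Z)

Reduction:
Term A:
  start: add(mul(add(SSZ, Z), mul(SZ, SSZ)), SSZ)
  [1] add(mul(S(add(SZ, Z)), mul(SZ, SSZ)), SSZ)
  [2] add(add(mul(SZ, SSZ), mul(add(SZ, Z), mul(SZ, SSZ))), SSZ)
  [3] add(add(add(SSZ, mul(Z, SSZ)), mul(add(SZ, Z), mul(SZ, SSZ))), SSZ)
  [4] add(add(S(add(SZ, mul(Z, SSZ))), mul(add(SZ, Z), mul(SZ, SSZ))), SSZ)
  [5] add(S(add(add(SZ, mul(Z, SSZ)), mul(add(SZ, Z), mul(SZ, SSZ)))), SSZ)
  [6] S(add(add(add(SZ, mul(Z, SSZ)), mul(add(SZ, Z), mul(SZ, SSZ))), SSZ))
  [7] S(add(add(S(add(Z, mul(Z, SSZ))), mul(add(SZ, Z), mul(SZ, SSZ))), SSZ))
  [8] S(add(S(add(add(Z, mul(Z, SSZ)), mul(add(SZ, Z), mul(SZ, SSZ)))), SSZ))
  [9] S(S(add(add(add(Z, mul(Z, SSZ)), mul(add(SZ, Z), mul(SZ, SSZ))), SSZ)))
  [10] S(S(add(add(mul(Z, SSZ), mul(add(SZ, Z), mul(SZ, SSZ))), SSZ)))
  [11] S(S(add(add(Z, mul(add(SZ, Z), mul(SZ, SSZ))), SSZ)))
  [12] S(S(add(mul(add(SZ, Z), mul(SZ, SSZ)), SSZ)))
  [13] S(S(add(mul(S(add(Z, Z)), mul(SZ, SSZ)), SSZ)))
  [14] S(S(add(add(mul(SZ, SSZ), mul(add(Z, Z), mul(SZ, SSZ))), SSZ)))
  [15] S(S(add(add(add(SSZ, mul(Z, SSZ)), mul(add(Z, Z), mul(SZ, SSZ))), SSZ)))
  [16] S(S(add(add(S(add(SZ, mul(Z, SSZ))), mul(add(Z, Z), mul(SZ, SSZ))), SSZ)))
  [17] S(S(add(S(add(add(SZ, mul(Z, SSZ)), mul(add(Z, Z), mul(SZ, SSZ)))), SSZ)))
  [18] S(S(S(add(add(add(SZ, mul(Z, SSZ)), mul(add(Z, Z), mul(SZ, SSZ))), SSZ))))
  [19] S(S(S(add(add(S(add(Z, mul(Z, SSZ))), mul(add(Z, Z), mul(SZ, SSZ))), SSZ))))
  [20] S(S(S(add(S(add(add(Z, mul(Z, SSZ)), mul(add(Z, Z), mul(SZ, SSZ)))), SSZ))))
  [21] S(S(S(S(add(add(add(Z, mul(Z, SSZ)), mul(add(Z, Z), mul(SZ, SSZ))), SSZ)))))
  [22] S(S(S(S(add(add(mul(Z, SSZ), mul(add(Z, Z), mul(SZ, SSZ))), SSZ)))))
  [23] S(S(S(S(add(add(Z, mul(add(Z, Z), mul(SZ, SSZ))), SSZ)))))
  [24] S(S(S(S(add(mul(add(Z, Z), mul(SZ, SSZ)), SSZ)))))
  [25] S(S(S(S(add(mul(Z, mul(SZ, SSZ)), SSZ)))))
  [26] S(S(S(S(add(Z, SSZ)))))
  [27] S^6(Z)

Term B:
  start: add(SSSZ, add(SSZ, add(SZ, Z)))
  [1] S(add(SSZ, add(SSZ, add(SZ, Z))))
  [2] S(S(add(SZ, add(SSZ, add(SZ, Z)))))
  [3] S(S(S(add(Z, add(SSZ, add(SZ, Z))))))
  [4] S(S(S(add(SSZ, add(SZ, Z)))))
  [5] S(S(S(S(add(SZ, add(SZ, Z))))))
  [6] S(S(S(S(S(add(Z, add(SZ, Z)))))))
  [7] S(S(S(S(S(add(SZ, Z))))))
  [8] S(S(S(S(S(S(add(Z, Z)))))))
  [9] S^6(Z)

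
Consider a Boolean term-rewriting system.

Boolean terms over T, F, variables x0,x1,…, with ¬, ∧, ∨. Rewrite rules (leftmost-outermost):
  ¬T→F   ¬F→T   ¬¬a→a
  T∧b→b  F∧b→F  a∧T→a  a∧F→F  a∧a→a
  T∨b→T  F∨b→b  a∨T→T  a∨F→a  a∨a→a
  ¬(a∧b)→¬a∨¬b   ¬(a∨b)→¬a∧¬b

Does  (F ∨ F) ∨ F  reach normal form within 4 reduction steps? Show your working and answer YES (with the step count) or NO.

Answer: YES — reaches normal form F in 2 ≤ 4 steps

Working:
  start: (F ∨ F) ∨ F
  step 1: F ∨ F
  step 2: F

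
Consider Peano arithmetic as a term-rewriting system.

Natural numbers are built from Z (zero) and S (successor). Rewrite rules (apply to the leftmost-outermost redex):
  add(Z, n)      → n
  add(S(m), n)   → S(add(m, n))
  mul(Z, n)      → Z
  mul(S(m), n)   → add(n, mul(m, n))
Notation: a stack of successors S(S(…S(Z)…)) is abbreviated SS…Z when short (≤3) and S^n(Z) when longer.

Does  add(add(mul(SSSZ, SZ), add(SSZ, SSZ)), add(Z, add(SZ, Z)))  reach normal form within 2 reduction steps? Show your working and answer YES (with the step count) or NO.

Answer: NO — after 2 steps the term is add(add(S(add(Z, mul(SSZ, SZ))), add(SSZ, SSZ)), add(Z, add(SZ, Z))), not yet normal

Reduction:
  start: add(add(mul(SSSZ, SZ), add(SSZ, SSZ)), add(Z, add(SZ, Z)))
  step 1: add(add(add(SZ, mul(SSZ, SZ)), add(SSZ, SSZ)), add(Z, add(SZ, Z)))
  step 2: add(add(S(add(Z, mul(SSZ, SZ))), add(SSZ, SSZ)), add(Z, add(SZ, Z)))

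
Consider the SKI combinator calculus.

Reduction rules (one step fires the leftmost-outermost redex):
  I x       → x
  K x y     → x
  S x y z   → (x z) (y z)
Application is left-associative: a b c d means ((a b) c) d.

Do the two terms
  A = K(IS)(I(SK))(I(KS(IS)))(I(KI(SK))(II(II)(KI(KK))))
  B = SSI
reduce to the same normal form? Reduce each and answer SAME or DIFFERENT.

Term A:
  start: K(IS)(I(SK))(I(KS(IS)))(I(KI(SK))(II(II)(KI(KK))))
  [1] IS(I(KS(IS)))(I(KI(SK))(II(II)(KI(KK))))
  [2] S(I(KS(IS)))(I(KI(SK))(II(II)(KI(KK))))
  [3] S(KS(IS))(I(KI(SK))(II(II)(KI(KK))))
  [4] SS(I(KI(SK))(II(II)(KI(KK))))
  [5] SS(KI(SK)(II(II)(KI(KK))))
  [6] SS(I(II(II)(KI(KK))))
  [7] SS(II(II)(KI(KK)))
  [8] SS(I(II)(KI(KK)))
  [9] SS(II(KI(KK)))
  [10] SS(I(KI(KK)))
  [11] SS(KI(KK))
  [12] SSI

Term B:
  start: SSI

Answer: SAME — A ⇓ SSI, B ⇓ SSI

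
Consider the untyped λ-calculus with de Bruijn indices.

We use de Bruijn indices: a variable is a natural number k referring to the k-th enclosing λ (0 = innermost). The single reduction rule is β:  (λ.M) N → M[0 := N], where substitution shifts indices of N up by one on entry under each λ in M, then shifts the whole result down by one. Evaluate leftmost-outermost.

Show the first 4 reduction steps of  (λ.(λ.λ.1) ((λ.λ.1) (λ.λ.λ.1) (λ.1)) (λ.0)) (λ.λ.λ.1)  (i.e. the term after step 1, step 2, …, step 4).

  start: (λ.(λ.λ.1) ((λ.λ.1) (λ.λ.λ.1) (λ.1)) (λ.0)) (λ.λ.λ.1)
  →1  (λ.λ.1) ((λ.λ.1) (λ.λ.λ.1) (λ.λ.λ.λ.1)) (λ.0)
  →2  (λ.(λ.λ.1) (λ.λ.λ.1) (λ.λ.λ.λ.1)) (λ.0)
  →3  (λ.λ.1) (λ.λ.λ.1) (λ.λ.λ.λ.1)
  →4  (λ.λ.λ.λ.1) (λ.λ.λ.λ.1)

Answer: after 4 steps: (λ.λ.λ.λ.1) (λ.λ.λ.λ.1)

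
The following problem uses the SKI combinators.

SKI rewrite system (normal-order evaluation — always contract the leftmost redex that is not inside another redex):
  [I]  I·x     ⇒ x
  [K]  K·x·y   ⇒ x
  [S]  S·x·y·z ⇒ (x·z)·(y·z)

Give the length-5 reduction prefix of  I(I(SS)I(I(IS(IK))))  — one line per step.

  start: I(I(SS)I(I(IS(IK))))
  [1] I(SS)I(I(IS(IK)))
  [2] SSI(I(IS(IK)))
  [3] S(I(IS(IK)))(I(I(IS(IK))))
  [4] S(IS(IK))(I(I(IS(IK))))
  [5] S(S(IK))(I(I(IS(IK))))

Answer: after 5 steps: S(S(IK))(I(I(IS(IK))))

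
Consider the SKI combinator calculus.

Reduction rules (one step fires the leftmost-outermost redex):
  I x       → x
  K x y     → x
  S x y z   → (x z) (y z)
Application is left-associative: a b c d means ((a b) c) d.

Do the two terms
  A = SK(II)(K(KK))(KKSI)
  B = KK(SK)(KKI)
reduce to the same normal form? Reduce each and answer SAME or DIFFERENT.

Answer: SAME — A ⇓ KK, B ⇓ KK

Derivation:
Term A:
  start: SK(II)(K(KK))(KKSI)
  →1  K(K(KK))(II(K(KK)))(KKSI)
  →2  K(KK)(KKSI)
  →3  KK

Term B:
  start: KK(SK)(KKI)
  →1  K(KKI)
  →2  KK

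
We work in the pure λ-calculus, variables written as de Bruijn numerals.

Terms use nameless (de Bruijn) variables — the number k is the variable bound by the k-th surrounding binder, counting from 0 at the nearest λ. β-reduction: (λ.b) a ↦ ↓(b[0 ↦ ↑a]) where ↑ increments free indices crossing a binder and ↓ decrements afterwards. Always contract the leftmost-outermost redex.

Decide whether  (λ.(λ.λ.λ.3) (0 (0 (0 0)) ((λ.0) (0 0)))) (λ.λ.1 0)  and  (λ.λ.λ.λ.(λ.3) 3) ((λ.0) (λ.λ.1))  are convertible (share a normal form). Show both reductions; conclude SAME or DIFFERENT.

Term A:
  start: (λ.(λ.λ.λ.3) (0 (0 (0 0)) ((λ.0) (0 0)))) (λ.λ.1 0)
  step 1: (λ.λ.λ.λ.λ.1 0) ((λ.λ.1 0) ((λ.λ.1 0) ((λ.λ.1 0) (λ.λ.1 0))) ((λ.0) ((λ.λ.1 0) (λ.λ.1 0))))
  step 2: λ.λ.λ.λ.1 0

Term B:
  start: (λ.λ.λ.λ.(λ.3) 3) ((λ.0) (λ.λ.1))
  step 1: λ.λ.λ.(λ.3) ((λ.0) (λ.λ.1))
  step 2: λ.λ.λ.2

Answer: DIFFERENT — A ⇓ λ.λ.λ.λ.1 0, B ⇓ λ.λ.λ.2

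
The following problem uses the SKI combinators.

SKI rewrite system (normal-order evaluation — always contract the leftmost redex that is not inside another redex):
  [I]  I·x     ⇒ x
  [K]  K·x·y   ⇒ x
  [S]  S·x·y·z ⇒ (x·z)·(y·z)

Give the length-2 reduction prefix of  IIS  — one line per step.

  start: IIS
  →1  IS
  →2  S

Answer: after 2 steps: S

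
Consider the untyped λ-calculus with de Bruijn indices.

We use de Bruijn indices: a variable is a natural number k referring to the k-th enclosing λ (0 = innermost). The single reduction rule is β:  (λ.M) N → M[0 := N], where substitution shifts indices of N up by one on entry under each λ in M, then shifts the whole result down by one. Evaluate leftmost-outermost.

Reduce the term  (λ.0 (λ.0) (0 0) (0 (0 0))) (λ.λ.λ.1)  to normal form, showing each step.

Answer: normal form = λ.λ.1  (in 5 steps)

Derivation:
  start: (λ.0 (λ.0) (0 0) (0 (0 0))) (λ.λ.λ.1)
  [1] (λ.λ.λ.1) (λ.0) ((λ.λ.λ.1) (λ.λ.λ.1)) ((λ.λ.λ.1) ((λ.λ.λ.1) (λ.λ.λ.1)))
  [2] (λ.λ.1) ((λ.λ.λ.1) (λ.λ.λ.1)) ((λ.λ.λ.1) ((λ.λ.λ.1) (λ.λ.λ.1)))
  [3] (λ.(λ.λ.λ.1) (λ.λ.λ.1)) ((λ.λ.λ.1) ((λ.λ.λ.1) (λ.λ.λ.1)))
  [4] (λ.λ.λ.1) (λ.λ.λ.1)
  [5] λ.λ.1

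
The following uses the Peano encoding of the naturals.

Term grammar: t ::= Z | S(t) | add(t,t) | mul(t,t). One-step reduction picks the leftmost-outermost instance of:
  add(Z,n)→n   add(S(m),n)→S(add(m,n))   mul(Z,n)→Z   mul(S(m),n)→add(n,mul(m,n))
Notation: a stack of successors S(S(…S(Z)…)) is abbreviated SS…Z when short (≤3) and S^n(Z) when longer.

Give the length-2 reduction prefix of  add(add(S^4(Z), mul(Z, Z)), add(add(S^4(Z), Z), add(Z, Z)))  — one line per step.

Answer: after 2 steps: S(add(add(SSSZ, mul(Z, Z)), add(add(S^4(Z), Z), add(Z, Z))))

Reduction:
  start: add(add(S^4(Z), mul(Z, Z)), add(add(S^4(Z), Z), add(Z, Z)))
  [1] add(S(add(SSSZ, mul(Z, Z))), add(add(S^4(Z), Z), add(Z, Z)))
  [2] S(add(add(SSSZ, mul(Z, Z)), add(add(S^4(Z), Z), add(Z, Z))))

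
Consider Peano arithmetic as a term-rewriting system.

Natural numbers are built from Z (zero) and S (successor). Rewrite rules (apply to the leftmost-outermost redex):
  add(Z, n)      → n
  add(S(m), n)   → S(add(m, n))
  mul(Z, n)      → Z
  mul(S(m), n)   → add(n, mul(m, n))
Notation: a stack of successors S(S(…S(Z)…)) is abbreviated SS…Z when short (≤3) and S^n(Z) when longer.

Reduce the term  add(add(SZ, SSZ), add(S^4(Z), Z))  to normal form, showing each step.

Answer: normal form = S^7(Z)  (in 11 steps)

Derivation:
  start: add(add(SZ, SSZ), add(S^4(Z), Z))
  →1  add(S(add(Z, SSZ)), add(S^4(Z), Z))
  →2  S(add(add(Z, SSZ), add(S^4(Z), Z)))
  →3  S(add(SSZ, add(S^4(Z), Z)))
  →4  S(S(add(SZ, add(S^4(Z), Z))))
  →5  S(S(S(add(Z, add(S^4(Z), Z)))))
  →6  S(S(S(add(S^4(Z), Z))))
  →7  S(S(S(S(add(SSSZ, Z)))))
  →8  S(S(S(S(S(add(SSZ, Z))))))
  →9  S(S(S(S(S(S(add(SZ, Z)))))))
  →10  S(S(S(S(S(S(S(add(Z, Z))))))))
  →11  S^7(Z)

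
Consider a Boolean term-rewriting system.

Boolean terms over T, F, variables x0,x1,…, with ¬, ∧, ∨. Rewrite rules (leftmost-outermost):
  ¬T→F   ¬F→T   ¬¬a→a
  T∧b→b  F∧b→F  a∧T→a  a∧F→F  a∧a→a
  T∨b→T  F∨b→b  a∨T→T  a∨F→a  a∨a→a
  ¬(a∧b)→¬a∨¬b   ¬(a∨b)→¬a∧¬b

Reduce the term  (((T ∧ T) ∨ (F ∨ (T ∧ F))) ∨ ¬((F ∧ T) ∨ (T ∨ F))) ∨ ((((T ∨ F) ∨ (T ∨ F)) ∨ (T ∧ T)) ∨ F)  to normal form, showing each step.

  start: (((T ∧ T) ∨ (F ∨ (T ∧ F))) ∨ ¬((F ∧ T) ∨ (T ∨ F))) ∨ ((((T ∨ F) ∨ (T ∨ F)) ∨ (T ∧ T)) ∨ F)
  step 1: ((T ∨ (F ∨ (T ∧ F))) ∨ ¬((F ∧ T) ∨ (T ∨ F))) ∨ ((((T ∨ F) ∨ (T ∨ F)) ∨ (T ∧ T)) ∨ F)
  step 2: (T ∨ ¬((F ∧ T) ∨ (T ∨ F))) ∨ ((((T ∨ F) ∨ (T ∨ F)) ∨ (T ∧ T)) ∨ F)
  step 3: T ∨ ((((T ∨ F) ∨ (T ∨ F)) ∨ (T ∧ T)) ∨ F)
  step 4: T

Answer: normal form = T  (in 4 steps)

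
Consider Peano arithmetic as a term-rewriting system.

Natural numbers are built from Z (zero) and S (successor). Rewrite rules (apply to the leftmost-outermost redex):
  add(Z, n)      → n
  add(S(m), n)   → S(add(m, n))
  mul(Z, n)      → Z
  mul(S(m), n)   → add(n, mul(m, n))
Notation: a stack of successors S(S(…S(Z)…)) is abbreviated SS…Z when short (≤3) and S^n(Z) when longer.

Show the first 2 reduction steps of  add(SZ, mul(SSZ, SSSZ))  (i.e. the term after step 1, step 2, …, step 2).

Answer: after 2 steps: S(mul(SSZ, SSSZ))

Working:
  start: add(SZ, mul(SSZ, SSSZ))
  →1  S(add(Z, mul(SSZ, SSSZ)))
  →2  S(mul(SSZ, SSSZ))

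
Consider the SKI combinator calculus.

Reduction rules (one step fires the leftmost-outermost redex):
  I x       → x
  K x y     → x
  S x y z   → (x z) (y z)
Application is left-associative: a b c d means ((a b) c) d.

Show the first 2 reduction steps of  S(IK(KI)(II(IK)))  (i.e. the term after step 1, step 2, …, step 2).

Answer: after 2 steps: S(KI)

Derivation:
  start: S(IK(KI)(II(IK)))
  step 1: S(K(KI)(II(IK)))
  step 2: S(KI)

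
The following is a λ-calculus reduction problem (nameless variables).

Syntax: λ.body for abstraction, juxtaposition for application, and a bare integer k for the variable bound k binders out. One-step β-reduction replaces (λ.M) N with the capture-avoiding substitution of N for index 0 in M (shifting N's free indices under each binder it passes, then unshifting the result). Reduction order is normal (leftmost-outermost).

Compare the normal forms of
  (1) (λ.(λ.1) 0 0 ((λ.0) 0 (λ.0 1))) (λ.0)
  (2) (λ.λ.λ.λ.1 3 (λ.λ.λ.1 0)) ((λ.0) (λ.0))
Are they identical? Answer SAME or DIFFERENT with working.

Answer: DIFFERENT — A ⇓ λ.0 (λ.0), B ⇓ λ.λ.λ.1 (λ.0) (λ.λ.λ.1 0)

Derivation:
Term A:
  start: (λ.(λ.1) 0 0 ((λ.0) 0 (λ.0 1))) (λ.0)
  step 1: (λ.λ.0) (λ.0) (λ.0) ((λ.0) (λ.0) (λ.0 (λ.0)))
  step 2: (λ.0) (λ.0) ((λ.0) (λ.0) (λ.0 (λ.0)))
  step 3: (λ.0) ((λ.0) (λ.0) (λ.0 (λ.0)))
  step 4: (λ.0) (λ.0) (λ.0 (λ.0))
  step 5: (λ.0) (λ.0 (λ.0))
  step 6: λ.0 (λ.0)

Term B:
  start: (λ.λ.λ.λ.1 3 (λ.λ.λ.1 0)) ((λ.0) (λ.0))
  step 1: λ.λ.λ.1 ((λ.0) (λ.0)) (λ.λ.λ.1 0)
  step 2: λ.λ.λ.1 (λ.0) (λ.λ.λ.1 0)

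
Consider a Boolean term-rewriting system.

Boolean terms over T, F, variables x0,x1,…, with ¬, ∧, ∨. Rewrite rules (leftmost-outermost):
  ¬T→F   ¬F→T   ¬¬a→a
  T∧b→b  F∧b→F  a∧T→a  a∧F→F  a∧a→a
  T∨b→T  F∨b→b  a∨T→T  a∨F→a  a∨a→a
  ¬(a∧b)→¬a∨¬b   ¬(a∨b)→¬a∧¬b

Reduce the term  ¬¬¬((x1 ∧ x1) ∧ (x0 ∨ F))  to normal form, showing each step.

Answer: normal form = ¬x1 ∨ ¬x0  (in 7 steps)

Working:
  start: ¬¬¬((x1 ∧ x1) ∧ (x0 ∨ F))
  step 1: ¬((x1 ∧ x1) ∧ (x0 ∨ F))
  step 2: ¬(x1 ∧ x1) ∨ ¬(x0 ∨ F)
  step 3: (¬x1 ∨ ¬x1) ∨ ¬(x0 ∨ F)
  step 4: ¬x1 ∨ ¬(x0 ∨ F)
  step 5: ¬x1 ∨ (¬x0 ∧ ¬F)
  step 6: ¬x1 ∨ (¬x0 ∧ T)
  step 7: ¬x1 ∨ ¬x0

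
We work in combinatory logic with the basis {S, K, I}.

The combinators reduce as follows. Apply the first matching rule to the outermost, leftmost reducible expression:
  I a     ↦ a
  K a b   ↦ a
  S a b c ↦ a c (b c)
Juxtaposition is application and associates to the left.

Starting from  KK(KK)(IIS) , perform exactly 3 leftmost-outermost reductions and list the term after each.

  start: KK(KK)(IIS)
  [1] K(IIS)
  [2] K(IS)
  [3] KS

Answer: after 3 steps: KS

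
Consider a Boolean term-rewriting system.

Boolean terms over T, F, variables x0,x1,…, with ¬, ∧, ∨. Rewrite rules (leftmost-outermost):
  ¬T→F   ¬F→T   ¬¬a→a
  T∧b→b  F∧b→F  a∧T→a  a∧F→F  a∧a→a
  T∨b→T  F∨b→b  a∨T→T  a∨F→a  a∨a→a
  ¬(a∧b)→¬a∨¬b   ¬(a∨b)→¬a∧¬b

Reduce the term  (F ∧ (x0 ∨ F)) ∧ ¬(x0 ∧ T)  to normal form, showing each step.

  start: (F ∧ (x0 ∨ F)) ∧ ¬(x0 ∧ T)
  [1] F ∧ ¬(x0 ∧ T)
  [2] F

Answer: normal form = F  (in 2 steps)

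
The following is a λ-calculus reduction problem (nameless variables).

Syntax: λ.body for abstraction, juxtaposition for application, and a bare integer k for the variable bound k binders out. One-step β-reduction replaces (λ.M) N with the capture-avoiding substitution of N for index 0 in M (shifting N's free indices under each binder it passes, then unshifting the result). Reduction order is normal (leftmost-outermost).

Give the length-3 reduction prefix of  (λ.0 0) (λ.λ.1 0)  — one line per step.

Answer: after 3 steps: λ.λ.1 0

Working:
  start: (λ.0 0) (λ.λ.1 0)
  step 1: (λ.λ.1 0) (λ.λ.1 0)
  step 2: λ.(λ.λ.1 0) 0
  step 3: λ.λ.1 0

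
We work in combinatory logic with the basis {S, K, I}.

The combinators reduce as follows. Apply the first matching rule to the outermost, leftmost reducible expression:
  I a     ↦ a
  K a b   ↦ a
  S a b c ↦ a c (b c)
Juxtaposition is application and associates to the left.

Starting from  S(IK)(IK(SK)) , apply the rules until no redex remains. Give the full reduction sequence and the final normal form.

Answer: normal form = SK(K(SK))  (in 2 steps)

Working:
  start: S(IK)(IK(SK))
  →1  SK(IK(SK))
  →2  SK(K(SK))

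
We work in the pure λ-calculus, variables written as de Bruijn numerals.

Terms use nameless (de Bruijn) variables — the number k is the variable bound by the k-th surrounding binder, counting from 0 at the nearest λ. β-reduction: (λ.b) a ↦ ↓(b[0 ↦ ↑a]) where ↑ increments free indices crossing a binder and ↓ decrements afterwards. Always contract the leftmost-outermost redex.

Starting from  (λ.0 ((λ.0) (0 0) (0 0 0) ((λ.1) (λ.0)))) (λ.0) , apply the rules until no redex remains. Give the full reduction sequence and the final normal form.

Answer: normal form = λ.0  (in 9 steps)

Reduction:
  start: (λ.0 ((λ.0) (0 0) (0 0 0) ((λ.1) (λ.0)))) (λ.0)
  step 1: (λ.0) ((λ.0) ((λ.0) (λ.0)) ((λ.0) (λ.0) (λ.0)) ((λ.λ.0) (λ.0)))
  step 2: (λ.0) ((λ.0) (λ.0)) ((λ.0) (λ.0) (λ.0)) ((λ.λ.0) (λ.0))
  step 3: (λ.0) (λ.0) ((λ.0) (λ.0) (λ.0)) ((λ.λ.0) (λ.0))
  step 4: (λ.0) ((λ.0) (λ.0) (λ.0)) ((λ.λ.0) (λ.0))
  step 5: (λ.0) (λ.0) (λ.0) ((λ.λ.0) (λ.0))
  step 6: (λ.0) (λ.0) ((λ.λ.0) (λ.0))
  step 7: (λ.0) ((λ.λ.0) (λ.0))
  step 8: (λ.λ.0) (λ.0)
  step 9: λ.0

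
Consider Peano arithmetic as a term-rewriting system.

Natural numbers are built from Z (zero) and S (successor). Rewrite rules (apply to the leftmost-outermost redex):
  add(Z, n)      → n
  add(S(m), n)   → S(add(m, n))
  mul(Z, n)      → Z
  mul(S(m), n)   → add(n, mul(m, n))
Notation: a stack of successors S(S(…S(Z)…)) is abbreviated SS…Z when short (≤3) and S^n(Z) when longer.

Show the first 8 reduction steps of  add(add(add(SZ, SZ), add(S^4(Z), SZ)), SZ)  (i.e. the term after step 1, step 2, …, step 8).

Answer: after 8 steps: S(S(add(S(add(SSSZ, SZ)), SZ)))

Working:
  start: add(add(add(SZ, SZ), add(S^4(Z), SZ)), SZ)
  →1  add(add(S(add(Z, SZ)), add(S^4(Z), SZ)), SZ)
  →2  add(S(add(add(Z, SZ), add(S^4(Z), SZ))), SZ)
  →3  S(add(add(add(Z, SZ), add(S^4(Z), SZ)), SZ))
  →4  S(add(add(SZ, add(S^4(Z), SZ)), SZ))
  →5  S(add(S(add(Z, add(S^4(Z), SZ))), SZ))
  →6  S(S(add(add(Z, add(S^4(Z), SZ)), SZ)))
  →7  S(S(add(add(S^4(Z), SZ), SZ)))
  →8  S(S(add(S(add(SSSZ, SZ)), SZ)))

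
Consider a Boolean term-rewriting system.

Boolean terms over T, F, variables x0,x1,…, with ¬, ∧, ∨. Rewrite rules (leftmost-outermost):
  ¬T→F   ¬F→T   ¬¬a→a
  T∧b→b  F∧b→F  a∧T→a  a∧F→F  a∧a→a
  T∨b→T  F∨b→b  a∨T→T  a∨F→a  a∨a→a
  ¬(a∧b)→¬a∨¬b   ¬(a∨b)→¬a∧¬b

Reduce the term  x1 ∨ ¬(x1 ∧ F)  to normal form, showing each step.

  start: x1 ∨ ¬(x1 ∧ F)
  step 1: x1 ∨ (¬x1 ∨ ¬F)
  step 2: x1 ∨ (¬x1 ∨ T)
  step 3: x1 ∨ T
  step 4: T

Answer: normal form = T  (in 4 steps)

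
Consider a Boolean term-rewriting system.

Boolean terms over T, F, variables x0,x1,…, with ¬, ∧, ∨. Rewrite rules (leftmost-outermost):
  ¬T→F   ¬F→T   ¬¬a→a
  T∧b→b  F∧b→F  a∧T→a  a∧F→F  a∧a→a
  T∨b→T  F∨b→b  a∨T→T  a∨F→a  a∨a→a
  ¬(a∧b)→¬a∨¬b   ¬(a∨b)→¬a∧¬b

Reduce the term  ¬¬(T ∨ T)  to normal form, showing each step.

  start: ¬¬(T ∨ T)
  →1  T ∨ T
  →2  T

Answer: normal form = T  (in 2 steps)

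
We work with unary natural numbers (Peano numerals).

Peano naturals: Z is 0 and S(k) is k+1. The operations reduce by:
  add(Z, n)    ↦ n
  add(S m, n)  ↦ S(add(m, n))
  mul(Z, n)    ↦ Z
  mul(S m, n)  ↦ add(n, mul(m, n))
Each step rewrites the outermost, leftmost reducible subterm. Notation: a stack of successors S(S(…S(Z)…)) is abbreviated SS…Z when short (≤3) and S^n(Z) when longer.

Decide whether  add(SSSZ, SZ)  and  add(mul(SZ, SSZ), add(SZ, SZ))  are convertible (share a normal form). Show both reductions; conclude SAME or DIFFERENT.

Term A:
  start: add(SSSZ, SZ)
  [1] S(add(SSZ, SZ))
  [2] S(S(add(SZ, SZ)))
  [3] S(S(S(add(Z, SZ))))
  [4] S^4(Z)

Term B:
  start: add(mul(SZ, SSZ), add(SZ, SZ))
  [1] add(add(SSZ, mul(Z, SSZ)), add(SZ, SZ))
  [2] add(S(add(SZ, mul(Z, SSZ))), add(SZ, SZ))
  [3] S(add(add(SZ, mul(Z, SSZ)), add(SZ, SZ)))
  [4] S(add(S(add(Z, mul(Z, SSZ))), add(SZ, SZ)))
  [5] S(S(add(add(Z, mul(Z, SSZ)), add(SZ, SZ))))
  [6] S(S(add(mul(Z, SSZ), add(SZ, SZ))))
  [7] S(S(add(Z, add(SZ, SZ))))
  [8] S(S(add(SZ, SZ)))
  [9] S(S(S(add(Z, SZ))))
  [10] S^4(Z)

Answer: SAME — A ⇓ S^4(Z), B ⇓ S^4(Z)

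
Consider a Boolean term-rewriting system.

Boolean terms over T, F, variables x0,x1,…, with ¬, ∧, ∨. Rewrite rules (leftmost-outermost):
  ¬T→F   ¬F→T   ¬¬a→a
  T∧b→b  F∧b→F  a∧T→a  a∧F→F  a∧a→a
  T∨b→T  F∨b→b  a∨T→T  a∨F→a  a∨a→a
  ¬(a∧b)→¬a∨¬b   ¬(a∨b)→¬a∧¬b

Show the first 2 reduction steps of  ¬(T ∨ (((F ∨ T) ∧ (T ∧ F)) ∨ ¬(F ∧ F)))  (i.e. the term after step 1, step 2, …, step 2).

Answer: after 2 steps: F ∧ ¬(((F ∨ T) ∧ (T ∧ F)) ∨ ¬(F ∧ F))

Reduction:
  start: ¬(T ∨ (((F ∨ T) ∧ (T ∧ F)) ∨ ¬(F ∧ F)))
  [1] ¬T ∧ ¬(((F ∨ T) ∧ (T ∧ F)) ∨ ¬(F ∧ F))
  [2] F ∧ ¬(((F ∨ T) ∧ (T ∧ F)) ∨ ¬(F ∧ F))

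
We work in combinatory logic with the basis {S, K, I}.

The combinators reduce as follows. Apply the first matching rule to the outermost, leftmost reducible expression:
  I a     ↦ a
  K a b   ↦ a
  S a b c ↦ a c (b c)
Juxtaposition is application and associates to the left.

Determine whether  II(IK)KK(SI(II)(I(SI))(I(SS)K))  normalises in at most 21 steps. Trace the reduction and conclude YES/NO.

Answer: YES — reaches normal form K(S(SI(SSK))(K(SI(SSK)))) in 19 ≤ 21 steps

Reduction:
  start: II(IK)KK(SI(II)(I(SI))(I(SS)K))
  step 1: I(IK)KK(SI(II)(I(SI))(I(SS)K))
  step 2: IKKK(SI(II)(I(SI))(I(SS)K))
  step 3: KKK(SI(II)(I(SI))(I(SS)K))
  step 4: K(SI(II)(I(SI))(I(SS)K))
  step 5: K(I(I(SI))(II(I(SI)))(I(SS)K))
  step 6: K(I(SI)(II(I(SI)))(I(SS)K))
  step 7: K(SI(II(I(SI)))(I(SS)K))
  step 8: K(I(I(SS)K)(II(I(SI))(I(SS)K)))
  step 9: K(I(SS)K(II(I(SI))(I(SS)K)))
  step 10: K(SSK(II(I(SI))(I(SS)K)))
  step 11: K(S(II(I(SI))(I(SS)K))(K(II(I(SI))(I(SS)K))))
  step 12: K(S(I(I(SI))(I(SS)K))(K(II(I(SI))(I(SS)K))))
  step 13: K(S(I(SI)(I(SS)K))(K(II(I(SI))(I(SS)K))))
  step 14: K(S(SI(I(SS)K))(K(II(I(SI))(I(SS)K))))
  step 15: K(S(SI(SSK))(K(II(I(SI))(I(SS)K))))
  step 16: K(S(SI(SSK))(K(I(I(SI))(I(SS)K))))
  step 17: K(S(SI(SSK))(K(I(SI)(I(SS)K))))
  step 18: K(S(SI(SSK))(K(SI(I(SS)K))))
  step 19: K(S(SI(SSK))(K(SI(SSK))))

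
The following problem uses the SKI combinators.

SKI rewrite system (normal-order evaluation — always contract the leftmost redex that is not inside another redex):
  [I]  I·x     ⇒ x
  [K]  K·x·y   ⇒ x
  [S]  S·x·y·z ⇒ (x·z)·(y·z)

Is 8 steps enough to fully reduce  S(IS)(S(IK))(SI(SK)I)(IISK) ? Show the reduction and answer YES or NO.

  start: S(IS)(S(IK))(SI(SK)I)(IISK)
  →1  IS(SI(SK)I)(S(IK)(SI(SK)I))(IISK)
  →2  S(SI(SK)I)(S(IK)(SI(SK)I))(IISK)
  →3  SI(SK)I(IISK)(S(IK)(SI(SK)I)(IISK))
  →4  II(SKI)(IISK)(S(IK)(SI(SK)I)(IISK))
  →5  I(SKI)(IISK)(S(IK)(SI(SK)I)(IISK))
  →6  SKI(IISK)(S(IK)(SI(SK)I)(IISK))
  →7  K(IISK)(I(IISK))(S(IK)(SI(SK)I)(IISK))
  →8  IISK(S(IK)(SI(SK)I)(IISK))

Answer: NO — after 8 steps the term is IISK(S(IK)(SI(SK)I)(IISK)), not yet normal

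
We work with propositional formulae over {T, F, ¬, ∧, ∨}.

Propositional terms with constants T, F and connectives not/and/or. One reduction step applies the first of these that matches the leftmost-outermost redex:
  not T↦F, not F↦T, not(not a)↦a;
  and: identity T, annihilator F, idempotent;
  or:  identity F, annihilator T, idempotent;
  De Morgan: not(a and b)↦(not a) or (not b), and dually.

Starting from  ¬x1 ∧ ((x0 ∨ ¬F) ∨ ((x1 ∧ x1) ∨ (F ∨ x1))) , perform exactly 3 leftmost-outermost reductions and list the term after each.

  start: ¬x1 ∧ ((x0 ∨ ¬F) ∨ ((x1 ∧ x1) ∨ (F ∨ x1)))
  →1  ¬x1 ∧ ((x0 ∨ T) ∨ ((x1 ∧ x1) ∨ (F ∨ x1)))
  →2  ¬x1 ∧ (T ∨ ((x1 ∧ x1) ∨ (F ∨ x1)))
  →3  ¬x1 ∧ T

Answer: after 3 steps: ¬x1 ∧ T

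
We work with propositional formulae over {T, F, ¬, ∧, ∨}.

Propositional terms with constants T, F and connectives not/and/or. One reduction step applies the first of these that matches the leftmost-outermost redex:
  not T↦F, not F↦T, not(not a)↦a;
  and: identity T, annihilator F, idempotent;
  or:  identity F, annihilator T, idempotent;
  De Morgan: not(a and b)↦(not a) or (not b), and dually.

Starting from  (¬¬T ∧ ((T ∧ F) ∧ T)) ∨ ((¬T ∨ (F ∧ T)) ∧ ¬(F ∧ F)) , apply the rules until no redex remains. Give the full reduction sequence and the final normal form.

Answer: normal form = F  (in 9 steps)

Derivation:
  start: (¬¬T ∧ ((T ∧ F) ∧ T)) ∨ ((¬T ∨ (F ∧ T)) ∧ ¬(F ∧ F))
  [1] (T ∧ ((T ∧ F) ∧ T)) ∨ ((¬T ∨ (F ∧ T)) ∧ ¬(F ∧ F))
  [2] ((T ∧ F) ∧ T) ∨ ((¬T ∨ (F ∧ T)) ∧ ¬(F ∧ F))
  [3] (T ∧ F) ∨ ((¬T ∨ (F ∧ T)) ∧ ¬(F ∧ F))
  [4] F ∨ ((¬T ∨ (F ∧ T)) ∧ ¬(F ∧ F))
  [5] (¬T ∨ (F ∧ T)) ∧ ¬(F ∧ F)
  [6] (F ∨ (F ∧ T)) ∧ ¬(F ∧ F)
  [7] (F ∧ T) ∧ ¬(F ∧ F)
  [8] F ∧ ¬(F ∧ F)
  [9] F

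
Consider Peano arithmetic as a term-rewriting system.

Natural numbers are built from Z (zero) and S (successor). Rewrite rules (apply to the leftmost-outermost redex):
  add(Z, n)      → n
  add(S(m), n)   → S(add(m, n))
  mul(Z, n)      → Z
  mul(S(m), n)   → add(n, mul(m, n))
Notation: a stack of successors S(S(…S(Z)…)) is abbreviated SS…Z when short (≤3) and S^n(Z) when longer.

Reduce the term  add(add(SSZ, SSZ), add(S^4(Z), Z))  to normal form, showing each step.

  start: add(add(SSZ, SSZ), add(S^4(Z), Z))
  →1  add(S(add(SZ, SSZ)), add(S^4(Z), Z))
  →2  S(add(add(SZ, SSZ), add(S^4(Z), Z)))
  →3  S(add(S(add(Z, SSZ)), add(S^4(Z), Z)))
  →4  S(S(add(add(Z, SSZ), add(S^4(Z), Z))))
  →5  S(S(add(SSZ, add(S^4(Z), Z))))
  →6  S(S(S(add(SZ, add(S^4(Z), Z)))))
  →7  S(S(S(S(add(Z, add(S^4(Z), Z))))))
  →8  S(S(S(S(add(S^4(Z), Z)))))
  →9  S(S(S(S(S(add(SSSZ, Z))))))
  →10  S(S(S(S(S(S(add(SSZ, Z)))))))
  →11  S(S(S(S(S(S(S(add(SZ, Z))))))))
  →12  S(S(S(S(S(S(S(S(add(Z, Z)))))))))
  →13  S^8(Z)

Answer: normal form = S^8(Z)  (in 13 steps)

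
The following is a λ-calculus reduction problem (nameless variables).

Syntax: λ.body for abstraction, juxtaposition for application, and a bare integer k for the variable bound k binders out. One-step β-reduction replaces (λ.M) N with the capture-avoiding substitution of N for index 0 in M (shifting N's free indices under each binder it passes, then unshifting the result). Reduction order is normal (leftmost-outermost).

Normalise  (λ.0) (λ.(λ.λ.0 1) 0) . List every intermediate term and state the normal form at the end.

  start: (λ.0) (λ.(λ.λ.0 1) 0)
  →1  λ.(λ.λ.0 1) 0
  →2  λ.λ.0 1

Answer: normal form = λ.λ.0 1  (in 2 steps)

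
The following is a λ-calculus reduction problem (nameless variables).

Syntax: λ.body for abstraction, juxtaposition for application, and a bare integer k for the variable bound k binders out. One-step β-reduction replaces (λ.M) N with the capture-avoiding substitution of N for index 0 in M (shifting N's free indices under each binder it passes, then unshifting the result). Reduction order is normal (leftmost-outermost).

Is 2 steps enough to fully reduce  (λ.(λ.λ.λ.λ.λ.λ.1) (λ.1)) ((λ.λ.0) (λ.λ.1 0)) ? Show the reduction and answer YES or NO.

Answer: YES — reaches normal form λ.λ.λ.λ.λ.1 in 2 ≤ 2 steps

Reduction:
  start: (λ.(λ.λ.λ.λ.λ.λ.1) (λ.1)) ((λ.λ.0) (λ.λ.1 0))
  step 1: (λ.λ.λ.λ.λ.λ.1) (λ.(λ.λ.0) (λ.λ.1 0))
  step 2: λ.λ.λ.λ.λ.1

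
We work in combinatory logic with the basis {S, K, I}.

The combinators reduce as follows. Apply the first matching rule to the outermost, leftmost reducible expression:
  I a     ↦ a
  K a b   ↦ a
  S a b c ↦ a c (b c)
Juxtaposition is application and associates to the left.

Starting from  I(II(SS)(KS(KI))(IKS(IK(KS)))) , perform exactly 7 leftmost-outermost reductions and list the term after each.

Answer: after 7 steps: SS(S(IKS(IK(KS))))

Derivation:
  start: I(II(SS)(KS(KI))(IKS(IK(KS))))
  →1  II(SS)(KS(KI))(IKS(IK(KS)))
  →2  I(SS)(KS(KI))(IKS(IK(KS)))
  →3  SS(KS(KI))(IKS(IK(KS)))
  →4  S(IKS(IK(KS)))(KS(KI)(IKS(IK(KS))))
  →5  S(KS(IK(KS)))(KS(KI)(IKS(IK(KS))))
  →6  SS(KS(KI)(IKS(IK(KS))))
  →7  SS(S(IKS(IK(KS))))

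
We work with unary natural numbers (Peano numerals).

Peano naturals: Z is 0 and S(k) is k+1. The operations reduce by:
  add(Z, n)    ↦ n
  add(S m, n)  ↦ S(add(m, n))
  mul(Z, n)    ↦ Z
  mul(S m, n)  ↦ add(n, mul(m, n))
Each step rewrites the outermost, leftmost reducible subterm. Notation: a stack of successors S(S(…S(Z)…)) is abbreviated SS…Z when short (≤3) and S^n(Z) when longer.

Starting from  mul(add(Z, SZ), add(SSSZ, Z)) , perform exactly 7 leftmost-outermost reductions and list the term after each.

  start: mul(add(Z, SZ), add(SSSZ, Z))
  step 1: mul(SZ, add(SSSZ, Z))
  step 2: add(add(SSSZ, Z), mul(Z, add(SSSZ, Z)))
  step 3: add(S(add(SSZ, Z)), mul(Z, add(SSSZ, Z)))
  step 4: S(add(add(SSZ, Z), mul(Z, add(SSSZ, Z))))
  step 5: S(add(S(add(SZ, Z)), mul(Z, add(SSSZ, Z))))
  step 6: S(S(add(add(SZ, Z), mul(Z, add(SSSZ, Z)))))
  step 7: S(S(add(S(add(Z, Z)), mul(Z, add(SSSZ, Z)))))

Answer: after 7 steps: S(S(add(S(add(Z, Z)), mul(Z, add(SSSZ, Z)))))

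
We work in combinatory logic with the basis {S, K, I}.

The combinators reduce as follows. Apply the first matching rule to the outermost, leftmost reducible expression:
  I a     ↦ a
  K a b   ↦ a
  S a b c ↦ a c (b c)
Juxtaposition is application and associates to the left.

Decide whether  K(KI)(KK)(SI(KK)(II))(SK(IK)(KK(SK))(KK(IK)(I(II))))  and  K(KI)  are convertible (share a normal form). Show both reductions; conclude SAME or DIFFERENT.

Answer: SAME — A ⇓ K(KI), B ⇓ K(KI)

Reduction:
Term A:
  start: K(KI)(KK)(SI(KK)(II))(SK(IK)(KK(SK))(KK(IK)(I(II))))
  step 1: KI(SI(KK)(II))(SK(IK)(KK(SK))(KK(IK)(I(II))))
  step 2: I(SK(IK)(KK(SK))(KK(IK)(I(II))))
  step 3: SK(IK)(KK(SK))(KK(IK)(I(II)))
  step 4: K(KK(SK))(IK(KK(SK)))(KK(IK)(I(II)))
  step 5: KK(SK)(KK(IK)(I(II)))
  step 6: K(KK(IK)(I(II)))
  step 7: K(K(I(II)))
  step 8: K(K(II))
  step 9: K(KI)

Term B:
  start: K(KI)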